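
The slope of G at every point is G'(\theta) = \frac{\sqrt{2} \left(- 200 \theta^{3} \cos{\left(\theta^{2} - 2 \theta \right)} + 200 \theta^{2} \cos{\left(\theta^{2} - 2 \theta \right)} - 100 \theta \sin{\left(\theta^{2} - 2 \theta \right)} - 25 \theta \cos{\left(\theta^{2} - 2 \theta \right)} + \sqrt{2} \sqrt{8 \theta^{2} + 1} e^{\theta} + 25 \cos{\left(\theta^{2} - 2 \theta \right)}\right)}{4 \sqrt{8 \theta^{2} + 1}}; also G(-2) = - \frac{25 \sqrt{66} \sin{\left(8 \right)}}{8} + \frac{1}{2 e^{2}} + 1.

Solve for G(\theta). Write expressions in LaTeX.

Recover the given G'(\theta) by differentiating a candidate G(\theta); any mismatch rules it out.
A general antiderivative is - \frac{25 \sqrt{4 \theta^{2} + \frac{1}{2}} \sin{\left(\theta^{2} - 2 \theta \right)}}{4} + \frac{e^{\theta}}{2} + C.
The condition gives C = - \frac{25 \sqrt{66} \sin{\left(8 \right)}}{8} + \frac{1}{2 e^{2}} + 1 - (- \frac{25 \sqrt{66} \sin{\left(8 \right)}}{8} + \frac{1}{2 e^{2}}) = 1.
So G(\theta) = - \frac{25 \sqrt{4 \theta^{2} + \frac{1}{2}} \sin{\left(\theta^{2} - 2 \theta \right)}}{4} + \frac{e^{\theta}}{2} + 1.
Check: d/d\theta[- \frac{25 \sqrt{4 \theta^{2} + \frac{1}{2}} \sin{\left(\theta^{2} - 2 \theta \right)}}{4} + \frac{e^{\theta}}{2} + 1] = \frac{\sqrt{2} \left(- 200 \theta^{3} \cos{\left(\theta^{2} - 2 \theta \right)} + 200 \theta^{2} \cos{\left(\theta^{2} - 2 \theta \right)} - 100 \theta \sin{\left(\theta^{2} - 2 \theta \right)} - 25 \theta \cos{\left(\theta^{2} - 2 \theta \right)} + \sqrt{2} \sqrt{8 \theta^{2} + 1} e^{\theta} + 25 \cos{\left(\theta^{2} - 2 \theta \right)}\right)}{4 \sqrt{8 \theta^{2} + 1}} = G'(\theta).

G(\theta) = - \frac{25 \sqrt{4 \theta^{2} + \frac{1}{2}} \sin{\left(\theta^{2} - 2 \theta \right)}}{4} + \frac{e^{\theta}}{2} + 1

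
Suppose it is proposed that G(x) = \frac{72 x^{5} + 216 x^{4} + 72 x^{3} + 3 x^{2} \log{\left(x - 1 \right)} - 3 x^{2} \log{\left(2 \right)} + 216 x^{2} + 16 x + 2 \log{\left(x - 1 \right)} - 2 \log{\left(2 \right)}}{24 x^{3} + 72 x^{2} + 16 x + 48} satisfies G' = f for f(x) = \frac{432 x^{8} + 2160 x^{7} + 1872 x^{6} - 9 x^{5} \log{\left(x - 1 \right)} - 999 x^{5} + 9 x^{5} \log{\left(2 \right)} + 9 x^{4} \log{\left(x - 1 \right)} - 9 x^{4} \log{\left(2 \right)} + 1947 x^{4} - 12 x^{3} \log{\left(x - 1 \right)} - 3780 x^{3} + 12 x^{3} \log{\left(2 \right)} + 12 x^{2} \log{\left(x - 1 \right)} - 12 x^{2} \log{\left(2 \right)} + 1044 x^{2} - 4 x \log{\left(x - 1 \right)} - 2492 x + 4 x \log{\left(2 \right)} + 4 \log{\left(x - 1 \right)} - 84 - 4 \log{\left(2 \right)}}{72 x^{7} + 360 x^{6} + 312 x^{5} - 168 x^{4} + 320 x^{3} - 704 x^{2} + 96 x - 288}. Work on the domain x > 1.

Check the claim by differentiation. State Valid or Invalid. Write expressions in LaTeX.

Valid - the claim checks out under differentiation.

d/dx[G] = \frac{432 x^{8} + 2160 x^{7} + 1872 x^{6} - 9 x^{5} \log{\left(x - 1 \right)} - 999 x^{5} + 9 x^{5} \log{\left(2 \right)} + 9 x^{4} \log{\left(x - 1 \right)} - 9 x^{4} \log{\left(2 \right)} + 1947 x^{4} - 12 x^{3} \log{\left(x - 1 \right)} - 3780 x^{3} + 12 x^{3} \log{\left(2 \right)} + 12 x^{2} \log{\left(x - 1 \right)} - 12 x^{2} \log{\left(2 \right)} + 1044 x^{2} - 4 x \log{\left(x - 1 \right)} - 2492 x + 4 x \log{\left(2 \right)} + 4 \log{\left(x - 1 \right)} - 84 - 4 \log{\left(2 \right)}}{72 x^{7} + 360 x^{6} + 312 x^{5} - 168 x^{4} + 320 x^{3} - 704 x^{2} + 96 x - 288}
This equals f(x) exactly, so the claim holds.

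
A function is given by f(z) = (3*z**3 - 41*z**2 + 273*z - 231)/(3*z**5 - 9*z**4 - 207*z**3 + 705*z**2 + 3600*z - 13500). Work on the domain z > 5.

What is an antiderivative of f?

Since d/dz undoes antidifferentiation here, F'(z) = f(z) is required of F(z).
Check: d/dz[-2/(3*z**2 - 30*z + 75) - 1/(z + 6)] = (3*z**3 - 41*z**2 + 273*z - 231)/(3*z**5 - 9*z**4 - 207*z**3 + 705*z**2 + 3600*z - 13500) = f(z).

An antiderivative is F(z) = -2/(3*z**2 - 30*z + 75) - 1/(z + 6).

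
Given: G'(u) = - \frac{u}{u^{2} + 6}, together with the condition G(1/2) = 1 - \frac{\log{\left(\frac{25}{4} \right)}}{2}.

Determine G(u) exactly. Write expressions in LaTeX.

The substitution w = u^{2} + 6 works: G'(u) is exactly (dG/dw)*(dw/du) for that inner function.
A general antiderivative is - \frac{\log{\left(u^{2} + 6 \right)}}{2} + C.
The condition gives C = 1 - \frac{\log{\left(\frac{25}{4} \right)}}{2} - (- \frac{\log{\left(\frac{25}{4} \right)}}{2}) = 1.
So G(u) = 1 - \frac{\log{\left(u^{2} + 6 \right)}}{2}.
Check: d/du[1 - \frac{\log{\left(u^{2} + 6 \right)}}{2}] = - \frac{u}{u^{2} + 6} = G'(u).

G(u) = 1 - \frac{\log{\left(u^{2} + 6 \right)}}{2}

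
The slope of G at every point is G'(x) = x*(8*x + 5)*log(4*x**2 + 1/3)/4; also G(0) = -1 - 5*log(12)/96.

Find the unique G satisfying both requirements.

G(x) = (576*x**3*log(4*x**2 + 1/3) - 384*x**3 + 540*x**2*log(4*x**2 + 1/3) - 540*x**2 + 96*x + 45*log(x**2 + 1/12) - 16*sqrt(3)*atan(2*sqrt(3)*x) - 864)/864

Differentiate the proposed G(x) back; it has to land on the given G'(x).
A general antiderivative is -4*x**3/9 - 5*x**2/8 + x/9 + (2*x**3/3 + 5*x**2/8)*log(4*x**2 + 1/3) + 5*log(x**2 + 1/12)/96 - sqrt(3)*atan(2*sqrt(3)*x)/54 + C.
The condition gives C = -1 - 5*log(12)/96 - (-5*log(12)/96) = -1.
So G(x) = (576*x**3*log(4*x**2 + 1/3) - 384*x**3 + 540*x**2*log(4*x**2 + 1/3) - 540*x**2 + 96*x + 45*log(x**2 + 1/12) - 16*sqrt(3)*atan(2*sqrt(3)*x) - 864)/864.
Check: d/dx[(576*x**3*log(4*x**2 + 1/3) - 384*x**3 + 540*x**2*log(4*x**2 + 1/3) - 540*x**2 + 96*x + 45*log(x**2 + 1/12) - 16*sqrt(3)*atan(2*sqrt(3)*x) - 864)/864] = 2*x**2*log(4*x**2 + 1/3) + 5*x*log(4*x**2 + 1/3)/4, which equals G'(x).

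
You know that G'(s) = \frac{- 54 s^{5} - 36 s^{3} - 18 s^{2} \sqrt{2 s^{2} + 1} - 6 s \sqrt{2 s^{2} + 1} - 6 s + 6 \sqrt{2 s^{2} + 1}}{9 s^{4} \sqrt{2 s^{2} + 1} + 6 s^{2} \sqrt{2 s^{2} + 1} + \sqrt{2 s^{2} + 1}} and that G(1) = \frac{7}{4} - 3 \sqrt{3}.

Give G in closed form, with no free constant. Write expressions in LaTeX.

G(s) = \frac{3 s + \frac{1}{2}}{\frac{3 s^{2}}{2} + \frac{1}{2}} - 3 \sqrt{2 s^{2} + 1}

Since d/ds undoes antidifferentiation here, G(s) must give back the stated G'(s).
A general antiderivative is \frac{3 s + \frac{1}{2}}{\frac{3 s^{2}}{2} + \frac{1}{2}} - 3 \sqrt{2 s^{2} + 1} + C.
The condition gives C = \frac{7}{4} - 3 \sqrt{3} - (\frac{7}{4} - 3 \sqrt{3}) = 0.
So G(s) = \frac{3 s + \frac{1}{2}}{\frac{3 s^{2}}{2} + \frac{1}{2}} - 3 \sqrt{2 s^{2} + 1}.
Check: d/ds[\frac{3 s + \frac{1}{2}}{\frac{3 s^{2}}{2} + \frac{1}{2}} - 3 \sqrt{2 s^{2} + 1}] = \frac{- 54 s^{5} - 36 s^{3} - 18 s^{2} \sqrt{2 s^{2} + 1} - 6 s \sqrt{2 s^{2} + 1} - 6 s + 6 \sqrt{2 s^{2} + 1}}{9 s^{4} \sqrt{2 s^{2} + 1} + 6 s^{2} \sqrt{2 s^{2} + 1} + \sqrt{2 s^{2} + 1}} = G'(s).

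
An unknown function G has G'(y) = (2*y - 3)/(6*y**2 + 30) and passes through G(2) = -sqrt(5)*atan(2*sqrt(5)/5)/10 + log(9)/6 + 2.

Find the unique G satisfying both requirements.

G(y) = (5*log(y**2 + 5) - 3*sqrt(5)*atan(sqrt(5)*y/5) + 60)/30

For G(y) to be correct, d/dy[G] must agree with the stated G'(y) identically.
A general antiderivative is log(y**2 + 5)/6 - sqrt(5)*atan(sqrt(5)*y/5)/10 + C.
The condition gives C = -sqrt(5)*atan(2*sqrt(5)/5)/10 + log(9)/6 + 2 - (-sqrt(5)*atan(2*sqrt(5)/5)/10 + log(9)/6) = 2.
So G(y) = (5*log(y**2 + 5) - 3*sqrt(5)*atan(sqrt(5)*y/5) + 60)/30.
Check: d/dy[(5*log(y**2 + 5) - 3*sqrt(5)*atan(sqrt(5)*y/5) + 60)/30] = (2*y - 3)/(6*y**2 + 30) = G'(y).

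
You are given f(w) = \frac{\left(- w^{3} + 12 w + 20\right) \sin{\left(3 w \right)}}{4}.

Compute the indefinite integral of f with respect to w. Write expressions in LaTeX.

A candidate is checked by its d/dw: the result must match f(w).
Check: d/dw[\frac{9 w^{3} \cos{\left(3 w \right)} - 9 w^{2} \sin{\left(3 w \right)} - 114 w \cos{\left(3 w \right)} + 38 \sin{\left(3 w \right)} - 180 \cos{\left(3 w \right)}}{108}] = - \frac{w^{3} \sin{\left(3 w \right)}}{4} + 3 w \sin{\left(3 w \right)} + 5 \sin{\left(3 w \right)}, which equals f(w).

F(w) = \frac{9 w^{3} \cos{\left(3 w \right)} - 9 w^{2} \sin{\left(3 w \right)} - 114 w \cos{\left(3 w \right)} + 38 \sin{\left(3 w \right)} - 180 \cos{\left(3 w \right)}}{108} + C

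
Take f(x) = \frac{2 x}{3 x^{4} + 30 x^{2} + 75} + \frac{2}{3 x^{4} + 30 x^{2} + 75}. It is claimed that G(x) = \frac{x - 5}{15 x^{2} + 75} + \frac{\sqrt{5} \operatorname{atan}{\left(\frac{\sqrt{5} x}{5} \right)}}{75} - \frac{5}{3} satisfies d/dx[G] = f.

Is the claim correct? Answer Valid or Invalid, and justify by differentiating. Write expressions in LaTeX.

Valid - the claim checks out under differentiation.

d/dx[G] = \frac{2 x + 2}{3 x^{4} + 30 x^{2} + 75}
This equals f(x) exactly, so the claim holds.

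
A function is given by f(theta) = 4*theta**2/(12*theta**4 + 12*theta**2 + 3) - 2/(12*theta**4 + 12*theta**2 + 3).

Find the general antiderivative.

Recognize the product-rule pattern: f = u'v + uv' with u = -4*theta/3, v = 1/(4*theta**2 + 2), so integration by parts undoes it.
Check: d/dtheta[-2*theta/(3*(2*theta**2 + 1))] = (4*theta**2 - 2)/(12*theta**4 + 12*theta**2 + 3), which equals f(theta).

F(theta) = -2*theta/(3*(2*theta**2 + 1)) + C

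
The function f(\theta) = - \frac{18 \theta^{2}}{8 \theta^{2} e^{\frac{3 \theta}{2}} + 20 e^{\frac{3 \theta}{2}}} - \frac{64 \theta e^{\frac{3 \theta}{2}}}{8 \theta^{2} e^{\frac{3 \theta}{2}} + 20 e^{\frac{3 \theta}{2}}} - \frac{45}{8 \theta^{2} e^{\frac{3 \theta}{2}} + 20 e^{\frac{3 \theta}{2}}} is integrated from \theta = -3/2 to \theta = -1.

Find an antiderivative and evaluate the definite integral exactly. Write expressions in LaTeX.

Antiderivative: F(\theta) = - \frac{\left(8 e^{\frac{3 \theta}{2}} \log{\left(\theta^{2} + \frac{5}{2} \right)} - 3\right) e^{- \frac{3 \theta}{2}}}{2}; value = - \frac{3 e^{\frac{9}{4}}}{2} - 4 \log{\left(\frac{7}{2} \right)} + 4 \log{\left(\frac{19}{4} \right)} + \frac{3 e^{\frac{3}{2}}}{2}

Integrate term by term and add the pieces.
F(\theta) = - \frac{\left(8 e^{\frac{3 \theta}{2}} \log{\left(\theta^{2} + \frac{5}{2} \right)} - 3\right) e^{- \frac{3 \theta}{2}}}{2} is an antiderivative of f.
Check: d/d\theta[- \frac{\left(8 e^{\frac{3 \theta}{2}} \log{\left(\theta^{2} + \frac{5}{2} \right)} - 3\right) e^{- \frac{3 \theta}{2}}}{2}] = \frac{- 18 \theta^{2} - 64 \theta e^{\frac{3 \theta}{2}} - 45}{8 \theta^{2} e^{\frac{3 \theta}{2}} + 20 e^{\frac{3 \theta}{2}}}, which equals f(\theta).
F(-1) = - 4 \log{\left(\frac{7}{2} \right)} + \frac{3 e^{\frac{3}{2}}}{2}; F(-3/2) = - 4 \log{\left(\frac{19}{4} \right)} + \frac{3 e^{\frac{9}{4}}}{2}.
Integral = F(-1) - F(-3/2) = - \frac{3 e^{\frac{9}{4}}}{2} - 4 \log{\left(\frac{7}{2} \right)} + 4 \log{\left(\frac{19}{4} \right)} + \frac{3 e^{\frac{3}{2}}}{2}.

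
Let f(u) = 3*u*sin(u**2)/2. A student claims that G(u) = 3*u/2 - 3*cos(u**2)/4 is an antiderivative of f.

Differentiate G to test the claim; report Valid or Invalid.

d/du[G] = 3*u*sin(u**2)/2 + 3/2
d/du[G] - f(u) = 3/2 != 0.

Invalid: d/du[G] - f = 3/2, which is not 0.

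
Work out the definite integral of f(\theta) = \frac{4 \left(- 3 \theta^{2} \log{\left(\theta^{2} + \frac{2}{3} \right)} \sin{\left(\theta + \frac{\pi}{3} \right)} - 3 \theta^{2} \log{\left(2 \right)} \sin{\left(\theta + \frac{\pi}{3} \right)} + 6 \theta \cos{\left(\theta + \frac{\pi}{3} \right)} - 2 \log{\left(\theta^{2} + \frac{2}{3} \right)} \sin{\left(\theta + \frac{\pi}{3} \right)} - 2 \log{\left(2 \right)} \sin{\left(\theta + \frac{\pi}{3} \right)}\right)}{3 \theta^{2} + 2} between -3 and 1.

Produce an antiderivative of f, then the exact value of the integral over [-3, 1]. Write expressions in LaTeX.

Recognize the product-rule pattern: f = u'v + uv' with u = 4 \cos{\left(\theta + \frac{\pi}{3} \right)}, v = \log{\left(2 \theta^{2} + \frac{4}{3} \right)}, so integration by parts undoes it.
F(\theta) = 4 \log{\left(\theta^{2} + \frac{2}{3} \right)} \cos{\left(\theta + \frac{\pi}{3} \right)} + 4 \log{\left(2 \right)} \cos{\left(\theta + \frac{\pi}{3} \right)} is an antiderivative of f.
Check: d/d\theta[4 \log{\left(\theta^{2} + \frac{2}{3} \right)} \cos{\left(\theta + \frac{\pi}{3} \right)} + 4 \log{\left(2 \right)} \cos{\left(\theta + \frac{\pi}{3} \right)}] = \frac{- 12 \theta^{2} \log{\left(\theta^{2} + \frac{2}{3} \right)} \sin{\left(\theta + \frac{\pi}{3} \right)} - 12 \theta^{2} \log{\left(2 \right)} \sin{\left(\theta + \frac{\pi}{3} \right)} + 24 \theta \cos{\left(\theta + \frac{\pi}{3} \right)} - 8 \log{\left(\theta^{2} + \frac{2}{3} \right)} \sin{\left(\theta + \frac{\pi}{3} \right)} - 8 \log{\left(2 \right)} \sin{\left(\theta + \frac{\pi}{3} \right)}}{3 \theta^{2} + 2}, which equals f(\theta).
F(1) = 4 \log{\left(2 \right)} \cos{\left(1 + \frac{\pi}{3} \right)} + 4 \log{\left(\frac{5}{3} \right)} \cos{\left(1 + \frac{\pi}{3} \right)}; F(-3) = 4 \log{\left(\frac{29}{3} \right)} \sin{\left(\frac{\pi}{6} + 3 \right)} + 4 \log{\left(2 \right)} \sin{\left(\frac{\pi}{6} + 3 \right)}.
Integral = F(1) - F(-3) = 4 \log{\left(\frac{10}{3} \right)} \cos{\left(1 + \frac{\pi}{3} \right)} - 4 \log{\left(\frac{58}{3} \right)} \sin{\left(\frac{\pi}{6} + 3 \right)}.

Antiderivative: F(\theta) = 4 \log{\left(\theta^{2} + \frac{2}{3} \right)} \cos{\left(\theta + \frac{\pi}{3} \right)} + 4 \log{\left(2 \right)} \cos{\left(\theta + \frac{\pi}{3} \right)}; value = 4 \log{\left(\frac{10}{3} \right)} \cos{\left(1 + \frac{\pi}{3} \right)} - 4 \log{\left(\frac{58}{3} \right)} \sin{\left(\frac{\pi}{6} + 3 \right)}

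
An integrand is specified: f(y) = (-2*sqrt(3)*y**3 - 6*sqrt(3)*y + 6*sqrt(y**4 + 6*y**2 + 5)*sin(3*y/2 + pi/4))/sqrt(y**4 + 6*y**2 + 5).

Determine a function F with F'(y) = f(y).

An antiderivative is F(y) = -3*sqrt(y**4/3 + 2*y**2 + 5/3) - 4*cos(3*y/2 + pi/4).

Check any antiderivative F(y) by computing F'(y) and comparing it with f(y).
Check: d/dy[-3*sqrt(y**4/3 + 2*y**2 + 5/3) - 4*cos(3*y/2 + pi/4)] = (-2*sqrt(3)*y**3 - 6*sqrt(3)*y + 6*sqrt(y**4 + 6*y**2 + 5)*sin(3*y/2 + pi/4))/sqrt(y**4 + 6*y**2 + 5) = f(y).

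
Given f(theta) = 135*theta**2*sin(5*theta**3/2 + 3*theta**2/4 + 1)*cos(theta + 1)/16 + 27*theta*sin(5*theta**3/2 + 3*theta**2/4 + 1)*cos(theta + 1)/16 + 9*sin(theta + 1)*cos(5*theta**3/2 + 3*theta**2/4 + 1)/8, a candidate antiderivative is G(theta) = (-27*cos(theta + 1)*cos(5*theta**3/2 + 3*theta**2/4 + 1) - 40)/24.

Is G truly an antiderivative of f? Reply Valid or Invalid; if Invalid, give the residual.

d/dtheta[G] = 135*theta**2*sin(5*theta**3/2 + 3*theta**2/4 + 1)*cos(theta + 1)/16 + 27*theta*sin(5*theta**3/2 + 3*theta**2/4 + 1)*cos(theta + 1)/16 + 9*sin(theta + 1)*cos(5*theta**3/2 + 3*theta**2/4 + 1)/8
This equals f(theta) exactly, so the claim holds.

Valid. The derivative of G reproduces f.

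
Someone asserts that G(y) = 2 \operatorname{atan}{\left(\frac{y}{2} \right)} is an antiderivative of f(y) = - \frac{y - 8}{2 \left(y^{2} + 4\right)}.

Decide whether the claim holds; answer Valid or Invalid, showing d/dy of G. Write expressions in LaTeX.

d/dy[G] = \frac{4}{y^{2} + 4}
d/dy[G] - f(y) = \frac{y}{2 y^{2} + 8} != 0.

Invalid: d/dy[G] - f = \frac{y}{2 y^{2} + 8}, which is not 0.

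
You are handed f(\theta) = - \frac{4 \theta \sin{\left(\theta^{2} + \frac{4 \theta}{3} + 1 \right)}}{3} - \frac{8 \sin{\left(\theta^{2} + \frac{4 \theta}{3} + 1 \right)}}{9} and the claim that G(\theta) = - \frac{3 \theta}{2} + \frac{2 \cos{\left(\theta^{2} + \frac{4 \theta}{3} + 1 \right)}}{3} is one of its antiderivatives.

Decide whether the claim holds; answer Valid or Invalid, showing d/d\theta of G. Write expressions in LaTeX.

d/d\theta[G] = - \frac{4 \theta \sin{\left(\theta^{2} + \frac{4 \theta}{3} + 1 \right)}}{3} - \frac{8 \sin{\left(\theta^{2} + \frac{4 \theta}{3} + 1 \right)}}{9} - \frac{3}{2}
d/d\theta[G] - f(\theta) = - \frac{3}{2} != 0.

Invalid: d/d\theta[G] - f = - \frac{3}{2}, which is not 0.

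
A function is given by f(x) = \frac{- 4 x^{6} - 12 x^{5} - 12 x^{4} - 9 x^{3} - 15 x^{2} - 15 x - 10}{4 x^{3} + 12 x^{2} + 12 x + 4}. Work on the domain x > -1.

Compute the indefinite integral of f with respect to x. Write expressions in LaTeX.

F(x) = - \frac{x^{4}}{4} - \frac{5 x}{4} + \frac{5}{8 x^{2} + 16 x + 8} + C

Check any antiderivative F(x) by computing F'(x) and comparing it with f(x).
Check: d/dx[- \frac{x^{4}}{4} - \frac{5 x}{4} + \frac{5}{8 x^{2} + 16 x + 8}] = \frac{- 4 x^{6} - 12 x^{5} - 12 x^{4} - 9 x^{3} - 15 x^{2} - 15 x - 10}{4 x^{3} + 12 x^{2} + 12 x + 4} = f(x).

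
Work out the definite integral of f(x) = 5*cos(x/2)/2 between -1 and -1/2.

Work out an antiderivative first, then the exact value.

Antiderivative: F(x) = 5*sin(x/2); value = -5*sin(1/4) + 5*sin(1/2)

Any candidate F(x) must reproduce f(x) exactly when differentiated.
F(x) = 5*sin(x/2) is an antiderivative of f.
Check: d/dx[5*sin(x/2)] = 5*cos(x/2)/2 = f(x).
F(-1/2) = -5*sin(1/4); F(-1) = -5*sin(1/2).
Integral = F(-1/2) - F(-1) = -5*sin(1/4) + 5*sin(1/2).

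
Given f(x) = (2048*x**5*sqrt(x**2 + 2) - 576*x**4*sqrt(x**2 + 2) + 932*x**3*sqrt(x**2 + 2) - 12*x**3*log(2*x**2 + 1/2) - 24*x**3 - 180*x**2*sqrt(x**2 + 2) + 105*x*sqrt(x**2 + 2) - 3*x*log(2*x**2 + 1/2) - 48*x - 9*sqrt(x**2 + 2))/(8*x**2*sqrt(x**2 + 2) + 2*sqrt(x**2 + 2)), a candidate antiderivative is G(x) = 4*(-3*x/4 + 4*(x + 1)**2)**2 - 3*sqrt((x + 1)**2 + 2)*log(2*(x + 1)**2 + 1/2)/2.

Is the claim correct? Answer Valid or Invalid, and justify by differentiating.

d/dx[G] = (2048*x**5*sqrt(x**2 + 2*x + 3) + 9664*x**4*sqrt(x**2 + 2*x + 3) + 19108*x**3*sqrt(x**2 + 2*x + 3) - 12*x**3*log(2*x**2 + 4*x + 5/2) - 24*x**3 + 19640*x**2*sqrt(x**2 + 2*x + 3) - 36*x**2*log(2*x**2 + 4*x + 5/2) - 72*x**2 + 10477*x*sqrt(x**2 + 2*x + 3) - 39*x*log(2*x**2 + 4*x + 5/2) - 120*x + 2320*sqrt(x**2 + 2*x + 3) - 15*log(2*x**2 + 4*x + 5/2) - 72)/(8*x**2*sqrt(x**2 + 2*x + 3) + 16*x*sqrt(x**2 + 2*x + 3) + 10*sqrt(x**2 + 2*x + 3))
d/dx[G] - f(x) = (24576*x**6*sqrt(x**2 + 2)*sqrt(x**2 + 2*x + 3) + 69120*x**5*sqrt(x**2 + 2)*sqrt(x**2 + 2*x + 3) - 48*x**5*sqrt(x**2 + 2)*log(2*x**2 + 4*x + 5/2) - 96*x**5*sqrt(x**2 + 2) + 48*x**5*sqrt(x**2 + 2*x + 3)*log(2*x**2 + 1/2) + 96*x**5*sqrt(x**2 + 2*x + 3) + 84368*x**4*sqrt(x**2 + 2)*sqrt(x**2 + 2*x + 3) - 144*x**4*sqrt(x**2 + 2)*log(2*x**2 + 4*x + 5/2) - 288*x**4*sqrt(x**2 + 2) + 96*x**4*sqrt(x**2 + 2*x + 3)*log(2*x**2 + 1/2) + 192*x**4*sqrt(x**2 + 2*x + 3) + 57376*x**3*sqrt(x**2 + 2)*sqrt(x**2 + 2*x + 3) - 168*x**3*sqrt(x**2 + 2)*log(2*x**2 + 4*x + 5/2) - 504*x**3*sqrt(x**2 + 2) + 72*x**3*sqrt(x**2 + 2*x + 3)*log(2*x**2 + 1/2) + 312*x**3*sqrt(x**2 + 2*x + 3) + 29016*x**2*sqrt(x**2 + 2)*sqrt(x**2 + 2*x + 3) - 96*x**2*sqrt(x**2 + 2)*log(2*x**2 + 4*x + 5/2) - 360*x**2*sqrt(x**2 + 2) + 24*x**2*sqrt(x**2 + 2*x + 3)*log(2*x**2 + 1/2) + 384*x**2*sqrt(x**2 + 2*x + 3) + 10024*x*sqrt(x**2 + 2)*sqrt(x**2 + 2*x + 3) - 39*x*sqrt(x**2 + 2)*log(2*x**2 + 4*x + 5/2) - 120*x*sqrt(x**2 + 2) + 15*x*sqrt(x**2 + 2*x + 3)*log(2*x**2 + 1/2) + 240*x*sqrt(x**2 + 2*x + 3) + 2365*sqrt(x**2 + 2)*sqrt(x**2 + 2*x + 3) - 15*sqrt(x**2 + 2)*log(2*x**2 + 4*x + 5/2) - 72*sqrt(x**2 + 2))/(32*x**4*sqrt(x**2 + 2)*sqrt(x**2 + 2*x + 3) + 64*x**3*sqrt(x**2 + 2)*sqrt(x**2 + 2*x + 3) + 48*x**2*sqrt(x**2 + 2)*sqrt(x**2 + 2*x + 3) + 16*x*sqrt(x**2 + 2)*sqrt(x**2 + 2*x + 3) + 10*sqrt(x**2 + 2)*sqrt(x**2 + 2*x + 3)) != 0.

Invalid: d/dx[G] - f = (24576*x**6*sqrt(x**2 + 2)*sqrt(x**2 + 2*x + 3) + 69120*x**5*sqrt(x**2 + 2)*sqrt(x**2 + 2*x + 3) - 48*x**5*sqrt(x**2 + 2)*log(2*x**2 + 4*x + 5/2) - 96*x**5*sqrt(x**2 + 2) + 48*x**5*sqrt(x**2 + 2*x + 3)*log(2*x**2 + 1/2) + 96*x**5*sqrt(x**2 + 2*x + 3) + 84368*x**4*sqrt(x**2 + 2)*sqrt(x**2 + 2*x + 3) - 144*x**4*sqrt(x**2 + 2)*log(2*x**2 + 4*x + 5/2) - 288*x**4*sqrt(x**2 + 2) + 96*x**4*sqrt(x**2 + 2*x + 3)*log(2*x**2 + 1/2) + 192*x**4*sqrt(x**2 + 2*x + 3) + 57376*x**3*sqrt(x**2 + 2)*sqrt(x**2 + 2*x + 3) - 168*x**3*sqrt(x**2 + 2)*log(2*x**2 + 4*x + 5/2) - 504*x**3*sqrt(x**2 + 2) + 72*x**3*sqrt(x**2 + 2*x + 3)*log(2*x**2 + 1/2) + 312*x**3*sqrt(x**2 + 2*x + 3) + 29016*x**2*sqrt(x**2 + 2)*sqrt(x**2 + 2*x + 3) - 96*x**2*sqrt(x**2 + 2)*log(2*x**2 + 4*x + 5/2) - 360*x**2*sqrt(x**2 + 2) + 24*x**2*sqrt(x**2 + 2*x + 3)*log(2*x**2 + 1/2) + 384*x**2*sqrt(x**2 + 2*x + 3) + 10024*x*sqrt(x**2 + 2)*sqrt(x**2 + 2*x + 3) - 39*x*sqrt(x**2 + 2)*log(2*x**2 + 4*x + 5/2) - 120*x*sqrt(x**2 + 2) + 15*x*sqrt(x**2 + 2*x + 3)*log(2*x**2 + 1/2) + 240*x*sqrt(x**2 + 2*x + 3) + 2365*sqrt(x**2 + 2)*sqrt(x**2 + 2*x + 3) - 15*sqrt(x**2 + 2)*log(2*x**2 + 4*x + 5/2) - 72*sqrt(x**2 + 2))/(32*x**4*sqrt(x**2 + 2)*sqrt(x**2 + 2*x + 3) + 64*x**3*sqrt(x**2 + 2)*sqrt(x**2 + 2*x + 3) + 48*x**2*sqrt(x**2 + 2)*sqrt(x**2 + 2*x + 3) + 16*x*sqrt(x**2 + 2)*sqrt(x**2 + 2*x + 3) + 10*sqrt(x**2 + 2)*sqrt(x**2 + 2*x + 3)), which is not 0.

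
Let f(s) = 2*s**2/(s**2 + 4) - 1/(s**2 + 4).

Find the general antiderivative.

Integrate term by term and add the pieces.
Check: d/ds[2*s - 9*atan(s/2)/2] = (2*s**2 - 1)/(s**2 + 4), which equals f(s).

F(s) = 2*s - 9*atan(s/2)/2 + C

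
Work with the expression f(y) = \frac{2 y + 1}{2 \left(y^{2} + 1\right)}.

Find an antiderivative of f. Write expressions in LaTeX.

Recover f(y) by differentiating a candidate F(y); any mismatch rules it out.
Check: d/dy[\frac{\log{\left(y^{2} + 1 \right)} + \operatorname{atan}{\left(y \right)}}{2}] = \frac{2 y + 1}{2 y^{2} + 2}, which equals f(y).

An antiderivative is F(y) = \frac{\log{\left(y^{2} + 1 \right)} + \operatorname{atan}{\left(y \right)}}{2}.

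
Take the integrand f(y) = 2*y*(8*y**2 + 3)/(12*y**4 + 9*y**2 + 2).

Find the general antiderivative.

F(y) = log(2*y**4 + 3*y**2/2 + 1/3)/3 + C

f matches the chain-rule pattern g'(h)*h' with inner function h(y) = 2*y**4 + 3*y**2/2 + 1/3; substituting u = h(y) collapses the integral.
Check: d/dy[log(2*y**4 + 3*y**2/2 + 1/3)/3] = (16*y**3 + 6*y)/(12*y**4 + 9*y**2 + 2), which equals f(y).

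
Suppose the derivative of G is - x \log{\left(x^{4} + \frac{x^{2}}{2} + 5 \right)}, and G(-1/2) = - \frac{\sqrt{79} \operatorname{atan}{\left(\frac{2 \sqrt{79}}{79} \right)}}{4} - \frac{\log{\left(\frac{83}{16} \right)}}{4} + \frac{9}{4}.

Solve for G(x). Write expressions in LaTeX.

Any candidate G(x) must reproduce the stated G'(x) exactly.
A general antiderivative is - \frac{x^{2} \log{\left(x^{4} + \frac{x^{2}}{2} + 5 \right)}}{2} + x^{2} - \frac{\log{\left(x^{4} + \frac{x^{2}}{2} + 5 \right)}}{8} - \frac{\sqrt{79} \operatorname{atan}{\left(\frac{4 \sqrt{79} x^{2}}{79} + \frac{\sqrt{79}}{79} \right)}}{4} + C.
The condition gives C = - \frac{\sqrt{79} \operatorname{atan}{\left(\frac{2 \sqrt{79}}{79} \right)}}{4} - \frac{\log{\left(\frac{83}{16} \right)}}{4} + \frac{9}{4} - (- \frac{\sqrt{79} \operatorname{atan}{\left(\frac{2 \sqrt{79}}{79} \right)}}{4} - \frac{\log{\left(\frac{83}{16} \right)}}{4} + \frac{1}{4}) = 2.
So G(x) = - \frac{x^{2} \log{\left(x^{4} + \frac{x^{2}}{2} + 5 \right)}}{2} + x^{2} - \frac{\log{\left(x^{4} + \frac{x^{2}}{2} + 5 \right)}}{8} - \frac{\sqrt{79} \operatorname{atan}{\left(\frac{4 \sqrt{79} x^{2}}{79} + \frac{\sqrt{79}}{79} \right)}}{4} + 2.
Check: d/dx[- \frac{x^{2} \log{\left(x^{4} + \frac{x^{2}}{2} + 5 \right)}}{2} + x^{2} - \frac{\log{\left(x^{4} + \frac{x^{2}}{2} + 5 \right)}}{8} - \frac{\sqrt{79} \operatorname{atan}{\left(\frac{4 \sqrt{79} x^{2}}{79} + \frac{\sqrt{79}}{79} \right)}}{4} + 2] = - x \log{\left(x^{4} + \frac{x^{2}}{2} + 5 \right)} = G'(x).

G(x) = - \frac{x^{2} \log{\left(x^{4} + \frac{x^{2}}{2} + 5 \right)}}{2} + x^{2} - \frac{\log{\left(x^{4} + \frac{x^{2}}{2} + 5 \right)}}{8} - \frac{\sqrt{79} \operatorname{atan}{\left(\frac{4 \sqrt{79} x^{2}}{79} + \frac{\sqrt{79}}{79} \right)}}{4} + 2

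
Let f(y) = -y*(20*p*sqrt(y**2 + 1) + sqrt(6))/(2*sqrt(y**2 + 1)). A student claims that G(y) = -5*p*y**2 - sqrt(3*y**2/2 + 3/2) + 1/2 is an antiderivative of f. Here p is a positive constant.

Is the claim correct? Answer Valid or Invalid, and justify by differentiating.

d/dy[G] = (-20*p*y*sqrt(y**2 + 1) - sqrt(6)*y)/(2*sqrt(y**2 + 1))
This equals f(y) exactly, so the claim holds.

Valid - differentiating G returns exactly f.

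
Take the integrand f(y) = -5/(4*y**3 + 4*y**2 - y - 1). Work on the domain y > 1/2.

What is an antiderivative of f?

An antiderivative is F(y) = -5*log(y - 1/2)/6 + 5*log(y + 1/2)/2 - 5*log(y + 1)/3.

The denominator factors as (y + 1)*(2*y - 1)*(2*y + 1); partial fractions split f into directly integrable pieces: 5/(2*y + 1) - 5/(3*(2*y - 1)) - 5/(3*(y + 1)).
Check: d/dy[-5*log(y - 1/2)/6 + 5*log(y + 1/2)/2 - 5*log(y + 1)/3] = -5/(4*y**3 + 4*y**2 - y - 1) = f(y).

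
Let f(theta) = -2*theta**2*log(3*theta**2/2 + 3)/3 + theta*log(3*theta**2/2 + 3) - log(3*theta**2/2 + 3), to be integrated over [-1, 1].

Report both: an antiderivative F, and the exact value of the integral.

Antiderivative: F(theta) = -2*theta**3*log(theta**2/2 + 1)/9 - 2*theta**3*log(3)/9 + 4*theta**3/27 + theta**2*log(theta**2/2 + 1)/2 - theta**2/2 + theta**2*log(3)/2 - theta*log(theta**2/2 + 1) - theta*log(3) + 10*theta/9 + log(theta**2 + 2) - 10*sqrt(2)*atan(sqrt(2)*theta/2)/9; value = -22*log(9/2)/9 - 20*sqrt(2)*atan(sqrt(2)/2)/9 + 68/27

The integrand splits into summands that can be handled one at a time.
F(theta) = -2*theta**3*log(theta**2/2 + 1)/9 - 2*theta**3*log(3)/9 + 4*theta**3/27 + theta**2*log(theta**2/2 + 1)/2 - theta**2/2 + theta**2*log(3)/2 - theta*log(theta**2/2 + 1) - theta*log(3) + 10*theta/9 + log(theta**2 + 2) - 10*sqrt(2)*atan(sqrt(2)*theta/2)/9 is an antiderivative of f.
Check: d/dtheta[-2*theta**3*log(theta**2/2 + 1)/9 - 2*theta**3*log(3)/9 + 4*theta**3/27 + theta**2*log(theta**2/2 + 1)/2 - theta**2/2 + theta**2*log(3)/2 - theta*log(theta**2/2 + 1) - theta*log(3) + 10*theta/9 + log(theta**2 + 2) - 10*sqrt(2)*atan(sqrt(2)*theta/2)/9] = -2*theta**2*log(theta**2/2 + 1)/3 - 2*theta**2*log(3)/3 + theta*log(theta**2/2 + 1) + theta*log(3) - log(theta**2/2 + 1) - log(3), which equals f(theta).
F(1) = -10*sqrt(2)*atan(sqrt(2)/2)/9 - 13*log(3/2)/18 + 5*log(3)/18 + 41/54; F(-1) = -95/54 + 31*log(3/2)/18 + 10*sqrt(2)*atan(sqrt(2)/2)/9 + 49*log(3)/18.
Integral = F(1) - F(-1) = -22*log(9/2)/9 - 20*sqrt(2)*atan(sqrt(2)/2)/9 + 68/27.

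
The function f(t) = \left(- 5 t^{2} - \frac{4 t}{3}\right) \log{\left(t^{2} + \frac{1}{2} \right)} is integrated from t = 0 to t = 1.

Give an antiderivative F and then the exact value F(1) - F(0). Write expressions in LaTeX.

Antiderivative: F(t) = \frac{10 t^{3}}{9} + \frac{2 t^{2}}{3} - \frac{5 t}{3} + \left(- \frac{5 t^{3}}{3} - \frac{2 t^{2}}{3}\right) \log{\left(t^{2} + \frac{1}{2} \right)} - \frac{\log{\left(t^{2} + \frac{1}{2} \right)}}{3} + \frac{5 \sqrt{2} \operatorname{atan}{\left(\sqrt{2} t \right)}}{6}; value = - \frac{8 \log{\left(\frac{3}{2} \right)}}{3} - \frac{\log{\left(2 \right)}}{3} + \frac{1}{9} + \frac{5 \sqrt{2} \operatorname{atan}{\left(\sqrt{2} \right)}}{6}

A candidate is checked by its d/dt: the result must match f(t).
F(t) = \frac{10 t^{3}}{9} + \frac{2 t^{2}}{3} - \frac{5 t}{3} + \left(- \frac{5 t^{3}}{3} - \frac{2 t^{2}}{3}\right) \log{\left(t^{2} + \frac{1}{2} \right)} - \frac{\log{\left(t^{2} + \frac{1}{2} \right)}}{3} + \frac{5 \sqrt{2} \operatorname{atan}{\left(\sqrt{2} t \right)}}{6} is an antiderivative of f.
Check: d/dt[\frac{10 t^{3}}{9} + \frac{2 t^{2}}{3} - \frac{5 t}{3} + \left(- \frac{5 t^{3}}{3} - \frac{2 t^{2}}{3}\right) \log{\left(t^{2} + \frac{1}{2} \right)} - \frac{\log{\left(t^{2} + \frac{1}{2} \right)}}{3} + \frac{5 \sqrt{2} \operatorname{atan}{\left(\sqrt{2} t \right)}}{6}] = - 5 t^{2} \log{\left(t^{2} + \frac{1}{2} \right)} - \frac{4 t \log{\left(t^{2} + \frac{1}{2} \right)}}{3}, which equals f(t).
F(1) = - \frac{8 \log{\left(\frac{3}{2} \right)}}{3} + \frac{1}{9} + \frac{5 \sqrt{2} \operatorname{atan}{\left(\sqrt{2} \right)}}{6}; F(0) = \frac{\log{\left(2 \right)}}{3}.
Integral = F(1) - F(0) = - \frac{8 \log{\left(\frac{3}{2} \right)}}{3} - \frac{\log{\left(2 \right)}}{3} + \frac{1}{9} + \frac{5 \sqrt{2} \operatorname{atan}{\left(\sqrt{2} \right)}}{6}.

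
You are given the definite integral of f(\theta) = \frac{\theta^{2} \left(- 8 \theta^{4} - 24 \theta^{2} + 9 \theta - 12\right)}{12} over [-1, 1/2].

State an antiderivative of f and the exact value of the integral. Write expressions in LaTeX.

Antiderivative: F(\theta) = - \frac{2 \theta^{7}}{21} - \frac{2 \theta^{5}}{5} + \frac{3 \theta^{4}}{16} - \frac{\theta^{3}}{3}; value = - \frac{9491}{8960}

Since d/d\theta undoes antidifferentiation here, F'(\theta) = f(\theta) is required of F(\theta).
F(\theta) = - \frac{2 \theta^{7}}{21} - \frac{2 \theta^{5}}{5} + \frac{3 \theta^{4}}{16} - \frac{\theta^{3}}{3} is an antiderivative of f.
Check: d/d\theta[- \frac{2 \theta^{7}}{21} - \frac{2 \theta^{5}}{5} + \frac{3 \theta^{4}}{16} - \frac{\theta^{3}}{3}] = - \frac{2 \theta^{6}}{3} - 2 \theta^{4} + \frac{3 \theta^{3}}{4} - \theta^{2}, which equals f(\theta).
F(1/2) = - \frac{387}{8960}; F(-1) = \frac{569}{560}.
Integral = F(1/2) - F(-1) = - \frac{9491}{8960}.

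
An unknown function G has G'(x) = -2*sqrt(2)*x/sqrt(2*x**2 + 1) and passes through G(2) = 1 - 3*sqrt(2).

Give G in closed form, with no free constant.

G'(x) matches the chain-rule pattern g'(h)*h' with inner function h(x) = 4*x**2 + 2; substituting u = h(x) collapses the integral.
A general antiderivative is -sqrt(4*x**2 + 2) + C.
The condition gives C = 1 - 3*sqrt(2) - (-3*sqrt(2)) = 1.
So G(x) = 1 - sqrt(4*x**2 + 2).
Check: d/dx[1 - sqrt(4*x**2 + 2)] = -2*sqrt(2)*x/sqrt(2*x**2 + 1) = G'(x).

G(x) = 1 - sqrt(4*x**2 + 2)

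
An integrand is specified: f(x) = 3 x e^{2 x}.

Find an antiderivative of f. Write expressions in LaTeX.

An antiderivative is F(x) = \frac{3 \left(2 x - 1\right) e^{2 x}}{4}.

Recognize the product-rule pattern: f = u'v + uv' with u = \frac{3 x}{2} - \frac{3}{4}, v = e^{2 x}, so integration by parts undoes it.
Check: d/dx[\frac{3 \left(2 x - 1\right) e^{2 x}}{4}] = 3 x e^{2 x} = f(x).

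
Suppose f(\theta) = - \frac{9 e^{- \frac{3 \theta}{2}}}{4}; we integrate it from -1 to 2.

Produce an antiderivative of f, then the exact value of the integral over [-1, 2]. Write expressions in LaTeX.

Check any antiderivative F(\theta) by computing F'(\theta) and comparing it with f(\theta).
F(\theta) = \frac{3 e^{- \frac{3 \theta}{2}}}{2} is an antiderivative of f.
Check: d/d\theta[\frac{3 e^{- \frac{3 \theta}{2}}}{2}] = - \frac{9 e^{- \frac{3 \theta}{2}}}{4} = f(\theta).
F(2) = \frac{3}{2 e^{3}}; F(-1) = \frac{3 e^{\frac{3}{2}}}{2}.
Integral = F(2) - F(-1) = - \frac{3 e^{\frac{3}{2}}}{2} + \frac{3}{2 e^{3}}.

Antiderivative: F(\theta) = \frac{3 e^{- \frac{3 \theta}{2}}}{2}; value = - \frac{3 e^{\frac{3}{2}}}{2} + \frac{3}{2 e^{3}}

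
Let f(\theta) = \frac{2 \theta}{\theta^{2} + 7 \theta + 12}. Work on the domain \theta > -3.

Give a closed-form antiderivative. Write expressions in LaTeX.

The denominator factors as \left(\theta + 3\right) \left(\theta + 4\right); partial fractions split f into directly integrable pieces: \frac{8}{\theta + 4} - \frac{6}{\theta + 3}.
Check: d/d\theta[2 \left(- 3 \log{\left(\theta + 3 \right)} + 4 \log{\left(\theta + 4 \right)}\right)] = \frac{2 \theta}{\theta^{2} + 7 \theta + 12} = f(\theta).

An antiderivative is F(\theta) = 2 \left(- 3 \log{\left(\theta + 3 \right)} + 4 \log{\left(\theta + 4 \right)}\right).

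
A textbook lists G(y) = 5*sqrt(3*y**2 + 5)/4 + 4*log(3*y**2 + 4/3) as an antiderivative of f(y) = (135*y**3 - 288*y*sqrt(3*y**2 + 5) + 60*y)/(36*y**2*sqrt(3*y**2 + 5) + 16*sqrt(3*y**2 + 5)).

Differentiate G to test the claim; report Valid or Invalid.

d/dy[G] = (135*y**3 + 288*y*sqrt(3*y**2 + 5) + 60*y)/(36*y**2*sqrt(3*y**2 + 5) + 16*sqrt(3*y**2 + 5))
d/dy[G] - f(y) = 144*y/(9*y**2 + 4) != 0.

Invalid: d/dy[G] - f = 144*y/(9*y**2 + 4), which is not 0.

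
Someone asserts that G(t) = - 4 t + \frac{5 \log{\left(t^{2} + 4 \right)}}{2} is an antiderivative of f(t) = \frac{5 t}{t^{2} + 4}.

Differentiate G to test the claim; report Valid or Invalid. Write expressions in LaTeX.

Invalid: d/dt[G] - f = -4, which is not 0.

d/dt[G] = \frac{- 4 t^{2} + 5 t - 16}{t^{2} + 4}
d/dt[G] - f(t) = -4 != 0.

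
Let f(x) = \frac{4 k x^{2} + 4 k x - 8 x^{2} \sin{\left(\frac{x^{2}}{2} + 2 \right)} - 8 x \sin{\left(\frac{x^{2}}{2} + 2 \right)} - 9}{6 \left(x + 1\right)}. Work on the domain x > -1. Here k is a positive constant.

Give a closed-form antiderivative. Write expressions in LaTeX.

An antiderivative is F(x) = \frac{k x^{2}}{3} - \frac{3 \log{\left(2 x + 2 \right)}}{2} + \frac{4 \cos{\left(\frac{x^{2}}{2} + 2 \right)}}{3}.

Whatever form F(x) takes, F'(x) = f(x) is non-negotiable.
Check: d/dx[\frac{k x^{2}}{3} - \frac{3 \log{\left(2 x + 2 \right)}}{2} + \frac{4 \cos{\left(\frac{x^{2}}{2} + 2 \right)}}{3}] = \frac{4 k x^{2} + 4 k x - 8 x^{2} \sin{\left(\frac{x^{2}}{2} + 2 \right)} - 8 x \sin{\left(\frac{x^{2}}{2} + 2 \right)} - 9}{6 x + 6}, which equals f(x).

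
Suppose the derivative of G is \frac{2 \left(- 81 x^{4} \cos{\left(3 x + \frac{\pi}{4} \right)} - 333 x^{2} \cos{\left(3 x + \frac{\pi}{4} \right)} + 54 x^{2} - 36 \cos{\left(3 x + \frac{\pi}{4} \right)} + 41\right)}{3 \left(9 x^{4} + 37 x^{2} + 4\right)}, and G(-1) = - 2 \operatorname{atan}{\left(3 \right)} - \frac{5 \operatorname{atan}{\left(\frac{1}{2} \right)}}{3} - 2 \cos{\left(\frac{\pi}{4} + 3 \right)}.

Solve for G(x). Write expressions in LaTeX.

Differentiate the proposed G(x) back; it has to land on the given G'(x).
A general antiderivative is - 2 \sin{\left(3 x + \frac{\pi}{4} \right)} + \frac{5 \operatorname{atan}{\left(\frac{x}{2} \right)}}{3} + 2 \operatorname{atan}{\left(3 x \right)} + C.
The condition gives C = - 2 \operatorname{atan}{\left(3 \right)} - \frac{5 \operatorname{atan}{\left(\frac{1}{2} \right)}}{3} - 2 \cos{\left(\frac{\pi}{4} + 3 \right)} - (- 2 \operatorname{atan}{\left(3 \right)} - \frac{5 \operatorname{atan}{\left(\frac{1}{2} \right)}}{3} - 2 \cos{\left(\frac{\pi}{4} + 3 \right)}) = 0.
So G(x) = - 2 \sin{\left(3 x + \frac{\pi}{4} \right)} + \frac{5 \operatorname{atan}{\left(\frac{x}{2} \right)}}{3} + 2 \operatorname{atan}{\left(3 x \right)}.
Check: d/dx[- 2 \sin{\left(3 x + \frac{\pi}{4} \right)} + \frac{5 \operatorname{atan}{\left(\frac{x}{2} \right)}}{3} + 2 \operatorname{atan}{\left(3 x \right)}] = \frac{- 162 x^{4} \cos{\left(3 x + \frac{\pi}{4} \right)} - 666 x^{2} \cos{\left(3 x + \frac{\pi}{4} \right)} + 108 x^{2} - 72 \cos{\left(3 x + \frac{\pi}{4} \right)} + 82}{27 x^{4} + 111 x^{2} + 12}, which equals G'(x).

G(x) = - 2 \sin{\left(3 x + \frac{\pi}{4} \right)} + \frac{5 \operatorname{atan}{\left(\frac{x}{2} \right)}}{3} + 2 \operatorname{atan}{\left(3 x \right)}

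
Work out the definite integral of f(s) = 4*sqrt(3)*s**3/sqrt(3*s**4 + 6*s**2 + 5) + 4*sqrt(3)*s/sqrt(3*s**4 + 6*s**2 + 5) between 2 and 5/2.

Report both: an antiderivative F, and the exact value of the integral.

f matches the chain-rule pattern g'(h)*h' with inner function h(s) = s**4 + 2*s**2 + 5/3; substituting u = h(s) collapses the integral.
F(s) = 2*sqrt(s**4 + 2*s**2 + 5/3) is an antiderivative of f.
Check: d/ds[2*sqrt(s**4 + 2*s**2 + 5/3)] = (4*sqrt(3)*s**3 + 4*sqrt(3)*s)/sqrt(3*s**4 + 6*s**2 + 5), which equals f(s).
F(5/2) = sqrt(7665)/6; F(2) = 2*sqrt(231)/3.
Integral = F(5/2) - F(2) = -2*sqrt(231)/3 + sqrt(7665)/6.

Antiderivative: F(s) = 2*sqrt(s**4 + 2*s**2 + 5/3); value = -2*sqrt(231)/3 + sqrt(7665)/6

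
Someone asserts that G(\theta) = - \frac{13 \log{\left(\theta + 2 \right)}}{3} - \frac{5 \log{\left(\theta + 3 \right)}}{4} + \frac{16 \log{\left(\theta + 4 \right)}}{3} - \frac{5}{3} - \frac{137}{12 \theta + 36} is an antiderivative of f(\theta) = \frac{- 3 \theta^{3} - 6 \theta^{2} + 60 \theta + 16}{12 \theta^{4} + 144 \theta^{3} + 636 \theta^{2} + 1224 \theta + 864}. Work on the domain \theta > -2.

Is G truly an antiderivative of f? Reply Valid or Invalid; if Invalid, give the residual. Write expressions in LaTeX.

d/d\theta[G] = \frac{- 3 \theta^{3} - 6 \theta^{2} + 60 \theta + 16}{12 \theta^{4} + 144 \theta^{3} + 636 \theta^{2} + 1224 \theta + 864}
This equals f(\theta) exactly, so the claim holds.

Valid - the claim checks out under differentiation.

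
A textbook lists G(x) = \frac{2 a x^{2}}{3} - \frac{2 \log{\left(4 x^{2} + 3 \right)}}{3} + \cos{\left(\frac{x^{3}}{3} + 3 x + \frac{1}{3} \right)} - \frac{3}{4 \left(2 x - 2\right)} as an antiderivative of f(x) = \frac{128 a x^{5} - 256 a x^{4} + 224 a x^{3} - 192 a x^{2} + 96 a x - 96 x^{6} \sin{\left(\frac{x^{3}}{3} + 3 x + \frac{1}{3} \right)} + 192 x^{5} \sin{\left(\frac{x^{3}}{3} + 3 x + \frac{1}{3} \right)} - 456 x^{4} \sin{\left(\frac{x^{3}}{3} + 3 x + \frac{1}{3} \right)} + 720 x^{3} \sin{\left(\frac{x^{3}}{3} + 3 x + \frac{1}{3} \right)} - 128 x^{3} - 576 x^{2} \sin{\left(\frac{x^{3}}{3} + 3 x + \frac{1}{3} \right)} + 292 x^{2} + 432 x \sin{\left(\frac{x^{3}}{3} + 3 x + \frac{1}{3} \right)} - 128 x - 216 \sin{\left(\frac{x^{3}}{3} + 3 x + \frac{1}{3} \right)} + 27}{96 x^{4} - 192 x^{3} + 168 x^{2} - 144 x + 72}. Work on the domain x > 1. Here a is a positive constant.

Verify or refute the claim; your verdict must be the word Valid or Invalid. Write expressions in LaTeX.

d/dx[G] = \frac{128 a x^{5} - 256 a x^{4} + 224 a x^{3} - 192 a x^{2} + 96 a x - 96 x^{6} \sin{\left(\frac{x^{3}}{3} + 3 x + \frac{1}{3} \right)} + 192 x^{5} \sin{\left(\frac{x^{3}}{3} + 3 x + \frac{1}{3} \right)} - 456 x^{4} \sin{\left(\frac{x^{3}}{3} + 3 x + \frac{1}{3} \right)} + 720 x^{3} \sin{\left(\frac{x^{3}}{3} + 3 x + \frac{1}{3} \right)} - 128 x^{3} - 576 x^{2} \sin{\left(\frac{x^{3}}{3} + 3 x + \frac{1}{3} \right)} + 292 x^{2} + 432 x \sin{\left(\frac{x^{3}}{3} + 3 x + \frac{1}{3} \right)} - 128 x - 216 \sin{\left(\frac{x^{3}}{3} + 3 x + \frac{1}{3} \right)} + 27}{96 x^{4} - 192 x^{3} + 168 x^{2} - 144 x + 72}
This equals f(x) exactly, so the claim holds.

Valid: G'(x) = f(x).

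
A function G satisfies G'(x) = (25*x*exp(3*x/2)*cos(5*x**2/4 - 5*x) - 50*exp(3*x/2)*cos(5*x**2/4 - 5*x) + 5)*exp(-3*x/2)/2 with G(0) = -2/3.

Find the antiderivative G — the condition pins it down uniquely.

G(x) = (15*exp(3*x/2)*sin(5*x**2/4 - 5*x) + 3*exp(3*x/2) - 5)*exp(-3*x/2)/3

A first test for any G(x): its x-derivative must equal the given G'(x).
A general antiderivative is 5*sin(5*x**2/4 - 5*x) - 5*exp(-3*x/2)/3 + C.
The condition gives C = -2/3 - (-5/3) = 1.
So G(x) = (15*exp(3*x/2)*sin(5*x**2/4 - 5*x) + 3*exp(3*x/2) - 5)*exp(-3*x/2)/3.
Check: d/dx[(15*exp(3*x/2)*sin(5*x**2/4 - 5*x) + 3*exp(3*x/2) - 5)*exp(-3*x/2)/3] = (25*x*exp(3*x/2)*cos(5*x**2/4 - 5*x) - 50*exp(3*x/2)*cos(5*x**2/4 - 5*x) + 5)*exp(-3*x/2)/2 = G'(x).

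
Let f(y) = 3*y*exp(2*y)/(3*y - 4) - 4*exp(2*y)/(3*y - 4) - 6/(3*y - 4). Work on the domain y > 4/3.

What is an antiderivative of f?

The integrand splits into summands that can be handled one at a time.
Check: d/dy[exp(2*y)/2 - 2*log(3*y - 4)] = (3*y*exp(2*y) - 4*exp(2*y) - 6)/(3*y - 4), which equals f(y).

An antiderivative is F(y) = exp(2*y)/2 - 2*log(3*y - 4).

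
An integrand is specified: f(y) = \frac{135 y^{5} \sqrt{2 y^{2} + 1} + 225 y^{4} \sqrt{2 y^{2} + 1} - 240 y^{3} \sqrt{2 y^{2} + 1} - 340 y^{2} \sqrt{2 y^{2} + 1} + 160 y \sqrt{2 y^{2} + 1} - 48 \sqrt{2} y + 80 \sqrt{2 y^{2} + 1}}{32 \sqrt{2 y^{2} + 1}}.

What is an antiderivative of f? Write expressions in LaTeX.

Since d/dy undoes antidifferentiation here, F'(y) = f(y) is required of F(y).
Check: d/dy[\frac{- 144 \sqrt{2} \sqrt{2 y^{2} + 1} - 5 \left(- 3 y^{2} - 2 y + 4\right)^{3}}{192}] = \frac{135 y^{5} \sqrt{2 y^{2} + 1} + 225 y^{4} \sqrt{2 y^{2} + 1} - 240 y^{3} \sqrt{2 y^{2} + 1} - 340 y^{2} \sqrt{2 y^{2} + 1} + 160 y \sqrt{2 y^{2} + 1} - 48 \sqrt{2} y + 80 \sqrt{2 y^{2} + 1}}{32 \sqrt{2 y^{2} + 1}} = f(y).

An antiderivative is F(y) = \frac{- 144 \sqrt{2} \sqrt{2 y^{2} + 1} - 5 \left(- 3 y^{2} - 2 y + 4\right)^{3}}{192}.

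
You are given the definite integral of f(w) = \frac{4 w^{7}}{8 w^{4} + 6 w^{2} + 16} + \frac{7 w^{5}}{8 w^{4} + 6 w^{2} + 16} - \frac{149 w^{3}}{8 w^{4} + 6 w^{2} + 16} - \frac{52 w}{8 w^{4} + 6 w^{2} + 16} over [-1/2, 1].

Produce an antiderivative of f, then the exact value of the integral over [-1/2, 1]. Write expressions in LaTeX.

Integrate term by term and add the pieces.
F(w) = \frac{\left(- \frac{w^{2}}{2} - \frac{1}{2}\right)^{2}}{2} - 5 \log{\left(2 w^{4} + \frac{3 w^{2}}{2} + 4 \right)} is an antiderivative of f.
Check: d/dw[\frac{\left(- \frac{w^{2}}{2} - \frac{1}{2}\right)^{2}}{2} - 5 \log{\left(2 w^{4} + \frac{3 w^{2}}{2} + 4 \right)}] = \frac{4 w^{7} + 7 w^{5} - 149 w^{3} - 52 w}{8 w^{4} + 6 w^{2} + 16}, which equals f(w).
F(1) = \frac{1}{2} - 5 \log{\left(\frac{15}{2} \right)}; F(-1/2) = \frac{25}{128} - 5 \log{\left(\frac{9}{2} \right)}.
Integral = F(1) - F(-1/2) = - 5 \log{\left(\frac{15}{2} \right)} + \frac{39}{128} + 5 \log{\left(\frac{9}{2} \right)}.

Antiderivative: F(w) = \frac{\left(- \frac{w^{2}}{2} - \frac{1}{2}\right)^{2}}{2} - 5 \log{\left(2 w^{4} + \frac{3 w^{2}}{2} + 4 \right)}; value = - 5 \log{\left(\frac{15}{2} \right)} + \frac{39}{128} + 5 \log{\left(\frac{9}{2} \right)}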